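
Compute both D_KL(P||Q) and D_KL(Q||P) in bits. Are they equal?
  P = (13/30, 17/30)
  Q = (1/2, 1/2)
D_KL(P||Q) = 0.0129, D_KL(Q||P) = 0.0129

KL divergence is not symmetric: D_KL(P||Q) ≠ D_KL(Q||P) in general.

D_KL(P||Q) = 0.0129 bits
D_KL(Q||P) = 0.0129 bits

In this case they happen to be equal (to 4 decimal places).

This asymmetry is why KL divergence is not a true distance metric.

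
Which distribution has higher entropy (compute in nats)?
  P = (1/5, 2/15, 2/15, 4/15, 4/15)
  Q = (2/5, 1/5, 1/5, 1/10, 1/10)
P

Computing entropies in nats:
H(P) = 1.5641
H(Q) = 1.4708

Distribution P has higher entropy.

Intuition: The distribution closer to uniform (more spread out) has higher entropy.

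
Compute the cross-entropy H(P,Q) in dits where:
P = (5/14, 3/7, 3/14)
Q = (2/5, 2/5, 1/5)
0.4624 dits

Cross-entropy: H(P,Q) = -Σ p(x) log q(x)

Alternatively: H(P,Q) = H(P) + D_KL(P||Q)
H(P) = 0.4608 dits
D_KL(P||Q) = 0.0017 dits

H(P,Q) = 0.4608 + 0.0017 = 0.4624 dits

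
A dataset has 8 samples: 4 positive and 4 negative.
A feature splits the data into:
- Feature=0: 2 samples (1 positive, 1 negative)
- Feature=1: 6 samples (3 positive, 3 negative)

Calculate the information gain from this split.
0.0000 bits

Information Gain = H(Y) - H(Y|Feature)

Before split:
P(positive) = 4/8 = 0.5000
H(Y) = 1.0000 bits

After split:
Feature=0: H = 1.0000 bits (weight = 2/8)
Feature=1: H = 1.0000 bits (weight = 6/8)
H(Y|Feature) = (2/8)×1.0000 + (6/8)×1.0000 = 1.0000 bits

Information Gain = 1.0000 - 1.0000 = 0.0000 bits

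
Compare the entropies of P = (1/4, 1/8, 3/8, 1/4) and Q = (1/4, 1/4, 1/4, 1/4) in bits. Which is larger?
Q

Computing entropies in bits:
H(P) = 1.9056
H(Q) = 2.0000

Distribution Q has higher entropy.

Intuition: The distribution closer to uniform (more spread out) has higher entropy.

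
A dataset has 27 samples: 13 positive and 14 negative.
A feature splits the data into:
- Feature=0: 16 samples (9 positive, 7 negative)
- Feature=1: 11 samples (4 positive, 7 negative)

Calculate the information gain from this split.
0.0278 bits

Information Gain = H(Y) - H(Y|Feature)

Before split:
P(positive) = 13/27 = 0.4815
H(Y) = 0.9990 bits

After split:
Feature=0: H = 0.9887 bits (weight = 16/27)
Feature=1: H = 0.9457 bits (weight = 11/27)
H(Y|Feature) = (16/27)×0.9887 + (11/27)×0.9457 = 0.9712 bits

Information Gain = 0.9990 - 0.9712 = 0.0278 bits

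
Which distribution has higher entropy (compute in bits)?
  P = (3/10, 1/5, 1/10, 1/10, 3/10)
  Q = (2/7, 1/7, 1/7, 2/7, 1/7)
Q

Computing entropies in bits:
H(P) = 2.1710
H(Q) = 2.2359

Distribution Q has higher entropy.

Intuition: The distribution closer to uniform (more spread out) has higher entropy.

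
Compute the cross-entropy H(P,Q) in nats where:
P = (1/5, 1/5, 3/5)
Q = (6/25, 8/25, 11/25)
1.0059 nats

Cross-entropy: H(P,Q) = -Σ p(x) log q(x)

Alternatively: H(P,Q) = H(P) + D_KL(P||Q)
H(P) = 0.9503 nats
D_KL(P||Q) = 0.0556 nats

H(P,Q) = 0.9503 + 0.0556 = 1.0059 nats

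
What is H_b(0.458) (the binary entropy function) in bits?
0.9949 bits

The binary entropy function is:
H(p) = -p log(p) - (1-p) log(1-p)

H(0.458) = -0.458 × log_2(0.458) - 0.542 × log_2(0.542)
H(0.458) = 0.9949 bits

Note: Binary entropy is maximized at p=0.5 (H=1 bit) and minimized at p=0 or p=1 (H=0).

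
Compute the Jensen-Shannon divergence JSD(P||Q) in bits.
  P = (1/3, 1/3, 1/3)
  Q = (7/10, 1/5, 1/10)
0.1079 bits

Jensen-Shannon divergence is:
JSD(P||Q) = 0.5 × D_KL(P||M) + 0.5 × D_KL(Q||M)
where M = 0.5 × (P + Q) is the mixture distribution.

M = 0.5 × (1/3, 1/3, 1/3) + 0.5 × (7/10, 1/5, 1/10) = (0.516667, 4/15, 0.216667)

D_KL(P||M) = 0.1037 bits
D_KL(Q||M) = 0.1121 bits

JSD(P||Q) = 0.5 × 0.1037 + 0.5 × 0.1121 = 0.1079 bits

Unlike KL divergence, JSD is symmetric and bounded: 0 ≤ JSD ≤ log(2).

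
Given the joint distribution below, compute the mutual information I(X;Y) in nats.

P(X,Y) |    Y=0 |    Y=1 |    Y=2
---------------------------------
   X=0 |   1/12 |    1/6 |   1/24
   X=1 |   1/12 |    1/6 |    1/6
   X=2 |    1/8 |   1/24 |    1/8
0.0822 nats

Mutual information: I(X;Y) = H(X) + H(Y) - H(X,Y)

Marginals:
P(X) = (7/24, 5/12, 7/24), H(X) = 1.0835 nats
P(Y) = (7/24, 3/8, 1/3), H(Y) = 1.0934 nats

Joint entropy: H(X,Y) = 2.0947 nats

I(X;Y) = 1.0835 + 1.0934 - 2.0947 = 0.0822 nats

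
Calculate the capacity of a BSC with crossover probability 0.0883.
0.5692 bits

For a binary symmetric channel (BSC) with error probability p:
Capacity C = 1 - H(p) bits per symbol

where H(p) = -p log₂(p) - (1-p) log₂(1-p) is the binary entropy function.

H(0.0883) = 0.4308 bits
C = 1 - 0.4308 = 0.5692 bits per symbol

This means we can reliably transmit up to 0.5692 bits of information per channel use.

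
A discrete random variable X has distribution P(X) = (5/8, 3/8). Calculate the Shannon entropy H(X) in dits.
0.2873 dits

Shannon entropy is H(X) = -Σ p(x) log p(x).

For P = (5/8, 3/8):
H = -5/8 × log_10(5/8) -3/8 × log_10(3/8)
H = 0.2873 dits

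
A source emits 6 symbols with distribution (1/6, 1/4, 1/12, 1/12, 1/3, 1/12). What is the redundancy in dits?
0.0691 dits

Redundancy measures how far a source is from maximum entropy:
R = H_max - H(X)

Maximum entropy for 6 symbols: H_max = log_10(6) = 0.7782 dits
Actual entropy: H(X) = 0.7090 dits
Redundancy: R = 0.7782 - 0.7090 = 0.0691 dits

This redundancy represents potential for compression: the source could be compressed by 0.0691 dits per symbol.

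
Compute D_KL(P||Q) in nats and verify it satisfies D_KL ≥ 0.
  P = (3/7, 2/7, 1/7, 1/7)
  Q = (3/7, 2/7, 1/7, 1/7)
0.0000 nats

KL divergence satisfies the Gibbs inequality: D_KL(P||Q) ≥ 0 for all distributions P, Q.

D_KL(P||Q) = Σ p(x) log(p(x)/q(x))
Term by term:
  x=0: 3/7 × log_e[(3/7)/(3/7)] = 0.0000
  x=1: 2/7 × log_e[(2/7)/(2/7)] = 0.0000
  x=2: 1/7 × log_e[(1/7)/(1/7)] = 0.0000
  x=3: 1/7 × log_e[(1/7)/(1/7)] = 0.0000
D_KL(P||Q) = 0.0000 nats

D_KL(P||Q) = 0.0000 ≥ 0 ✓

This non-negativity is a fundamental property: relative entropy cannot be negative because it measures how different Q is from P.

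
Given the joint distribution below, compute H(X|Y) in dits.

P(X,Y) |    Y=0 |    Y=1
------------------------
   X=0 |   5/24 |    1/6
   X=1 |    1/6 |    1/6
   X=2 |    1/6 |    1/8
0.4741 dits

Using the chain rule: H(X|Y) = H(X,Y) - H(Y)

First, compute H(X,Y) = 0.7736 dits

Marginal P(Y) = (13/24, 11/24)
H(Y) = 0.2995 dits

H(X|Y) = H(X,Y) - H(Y) = 0.7736 - 0.2995 = 0.4741 dits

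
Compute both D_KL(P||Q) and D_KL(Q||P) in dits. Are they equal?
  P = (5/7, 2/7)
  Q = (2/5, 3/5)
D_KL(P||Q) = 0.0878, D_KL(Q||P) = 0.0926

KL divergence is not symmetric: D_KL(P||Q) ≠ D_KL(Q||P) in general.

D_KL(P||Q) = 0.0878 dits
D_KL(Q||P) = 0.0926 dits

No, they are not equal!

This asymmetry is why KL divergence is not a true distance metric.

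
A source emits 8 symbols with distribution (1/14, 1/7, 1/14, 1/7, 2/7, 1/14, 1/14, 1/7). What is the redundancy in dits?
0.0580 dits

Redundancy measures how far a source is from maximum entropy:
R = H_max - H(X)

Maximum entropy for 8 symbols: H_max = log_10(8) = 0.9031 dits
Actual entropy: H(X) = 0.8451 dits
Redundancy: R = 0.9031 - 0.8451 = 0.0580 dits

This redundancy represents potential for compression: the source could be compressed by 0.0580 dits per symbol.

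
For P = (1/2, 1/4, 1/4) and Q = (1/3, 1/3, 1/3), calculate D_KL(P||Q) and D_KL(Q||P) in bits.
D_KL(P||Q) = 0.0850, D_KL(Q||P) = 0.0817

KL divergence is not symmetric: D_KL(P||Q) ≠ D_KL(Q||P) in general.

D_KL(P||Q) = 0.0850 bits
D_KL(Q||P) = 0.0817 bits

No, they are not equal!

This asymmetry is why KL divergence is not a true distance metric.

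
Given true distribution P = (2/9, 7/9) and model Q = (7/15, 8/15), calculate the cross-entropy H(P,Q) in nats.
0.6583 nats

Cross-entropy: H(P,Q) = -Σ p(x) log q(x)

Alternatively: H(P,Q) = H(P) + D_KL(P||Q)
H(P) = 0.5297 nats
D_KL(P||Q) = 0.1286 nats

H(P,Q) = 0.5297 + 0.1286 = 0.6583 nats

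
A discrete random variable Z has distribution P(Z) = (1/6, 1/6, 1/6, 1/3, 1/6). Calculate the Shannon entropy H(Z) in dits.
0.6778 dits

Shannon entropy is H(X) = -Σ p(x) log p(x).

For P = (1/6, 1/6, 1/6, 1/3, 1/6):
H = -1/6 × log_10(1/6) -1/6 × log_10(1/6) -1/6 × log_10(1/6) -1/3 × log_10(1/3) -1/6 × log_10(1/6)
H = 0.6778 dits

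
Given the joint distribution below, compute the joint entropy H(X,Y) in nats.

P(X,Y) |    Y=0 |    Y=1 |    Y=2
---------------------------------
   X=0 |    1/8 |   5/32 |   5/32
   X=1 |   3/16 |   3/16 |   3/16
1.7816 nats

Joint entropy is H(X,Y) = -Σ_{x,y} p(x,y) log p(x,y).

Summing over all non-zero entries:
H(X,Y) = -[1/8·log_e(1/8) + 5/32·log_e(5/32) + 5/32·log_e(5/32) + 3/16·log_e(3/16) + 3/16·log_e(3/16) + 3/16·log_e(3/16)]
H(X,Y) = 1.7816 nats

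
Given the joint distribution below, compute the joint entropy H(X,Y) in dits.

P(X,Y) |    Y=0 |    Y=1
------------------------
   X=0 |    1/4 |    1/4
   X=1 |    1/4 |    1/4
0.6021 dits

Joint entropy is H(X,Y) = -Σ_{x,y} p(x,y) log p(x,y).

Summing over all non-zero entries:
H(X,Y) = -[1/4·log_10(1/4) + 1/4·log_10(1/4) + 1/4·log_10(1/4) + 1/4·log_10(1/4)]
H(X,Y) = 0.6021 dits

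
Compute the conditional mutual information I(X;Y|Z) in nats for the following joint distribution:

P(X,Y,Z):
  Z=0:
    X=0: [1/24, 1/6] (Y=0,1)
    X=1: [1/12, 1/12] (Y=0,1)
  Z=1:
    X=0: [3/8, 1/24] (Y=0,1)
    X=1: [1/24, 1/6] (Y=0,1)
0.1770 nats

Conditional mutual information: I(X;Y|Z) = H(X|Z) + H(Y|Z) - H(X,Y|Z)

H(Z) = 0.6616
H(X,Z) = 1.3170 → H(X|Z) = 0.6554
H(Y,Z) = 1.2981 → H(Y|Z) = 0.6365
H(X,Y,Z) = 1.7765 → H(X,Y|Z) = 1.1149

I(X;Y|Z) = 0.6554 + 0.6365 - 1.1149 = 0.1770 nats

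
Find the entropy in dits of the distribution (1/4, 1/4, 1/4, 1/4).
0.6021 dits

Shannon entropy is H(X) = -Σ p(x) log p(x).

For P = (1/4, 1/4, 1/4, 1/4):
H = -1/4 × log_10(1/4) -1/4 × log_10(1/4) -1/4 × log_10(1/4) -1/4 × log_10(1/4)
H = 0.6021 dits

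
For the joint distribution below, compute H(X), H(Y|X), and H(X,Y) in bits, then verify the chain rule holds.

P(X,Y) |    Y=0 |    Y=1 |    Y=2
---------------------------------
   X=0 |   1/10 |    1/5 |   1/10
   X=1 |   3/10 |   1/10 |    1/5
H(X,Y) = 2.4464, H(X) = 0.9710, H(Y|X) = 1.4755 (all in bits)

Chain rule: H(X,Y) = H(X) + H(Y|X)

Left side — joint entropy directly:
H(X,Y) = -Σ p(x,y) log p(x,y) = 2.4464 bits

Right side — compute H(Y|X) from the conditional distributions:
P(X) = (2/5, 3/5), so H(X) = 0.9710 bits
H(Y|X) = Σ_x P(X=x) · H(Y|X=x):
  P(Y|X=0) = (1/4, 1/2, 1/4), H(Y|X=0) = 1.5000, weight P(X=0) = 2/5
  P(Y|X=1) = (1/2, 1/6, 1/3), H(Y|X=1) = 1.4591, weight P(X=1) = 3/5
H(Y|X) = 1.4755 bits

H(X) + H(Y|X) = 0.9710 + 1.4755 = 2.4464 bits

Both sides equal 2.4464 bits. ✓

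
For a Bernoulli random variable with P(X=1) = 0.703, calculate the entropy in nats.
0.6083 nats

The binary entropy function is:
H(p) = -p log(p) - (1-p) log(1-p)

H(0.703) = -0.703 × log_e(0.703) - 0.297 × log_e(0.297)
H(0.703) = 0.6083 nats

Note: Binary entropy is maximized at p=0.5 (H=1 bit) and minimized at p=0 or p=1 (H=0).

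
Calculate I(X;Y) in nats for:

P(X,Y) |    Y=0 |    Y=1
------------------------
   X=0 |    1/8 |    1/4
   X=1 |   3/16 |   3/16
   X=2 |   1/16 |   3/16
0.0224 nats

Mutual information: I(X;Y) = H(X) + H(Y) - H(X,Y)

Marginals:
P(X) = (3/8, 3/8, 1/4), H(X) = 1.0822 nats
P(Y) = (3/8, 5/8), H(Y) = 0.6616 nats

Joint entropy: H(X,Y) = 1.7214 nats

I(X;Y) = 1.0822 + 0.6616 - 1.7214 = 0.0224 nats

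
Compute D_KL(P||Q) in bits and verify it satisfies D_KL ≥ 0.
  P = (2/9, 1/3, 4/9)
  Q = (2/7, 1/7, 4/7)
0.1658 bits

KL divergence satisfies the Gibbs inequality: D_KL(P||Q) ≥ 0 for all distributions P, Q.

D_KL(P||Q) = Σ p(x) log(p(x)/q(x))
Term by term:
  x=0: 2/9 × log_2[(2/9)/(2/7)] = -0.0806
  x=1: 1/3 × log_2[(1/3)/(1/7)] = 0.4075
  x=2: 4/9 × log_2[(4/9)/(4/7)] = -0.1611
D_KL(P||Q) = 0.1658 bits

D_KL(P||Q) = 0.1658 ≥ 0 ✓

This non-negativity is a fundamental property: relative entropy cannot be negative because it measures how different Q is from P.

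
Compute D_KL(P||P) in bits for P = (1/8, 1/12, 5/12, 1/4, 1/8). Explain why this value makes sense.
0.0000 bits

KL divergence satisfies the Gibbs inequality: D_KL(P||Q) ≥ 0 for all distributions P, Q.

D_KL(P||Q) = Σ p(x) log(p(x)/q(x))
Each term is p(x) × log_2(p(x)/p(x)) = p(x) × log_2(1) = 0, so the sum is 0.
D_KL(P||Q) = 0.0000 bits

When P = Q, the KL divergence is exactly 0, as there is no 'divergence' between identical distributions.

This non-negativity is a fundamental property: relative entropy cannot be negative because it measures how different Q is from P.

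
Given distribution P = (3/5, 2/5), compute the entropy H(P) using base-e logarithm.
0.6730 nats

Shannon entropy is H(X) = -Σ p(x) log p(x).

For P = (3/5, 2/5):
H = -3/5 × log_e(3/5) -2/5 × log_e(2/5)
H = 0.6730 nats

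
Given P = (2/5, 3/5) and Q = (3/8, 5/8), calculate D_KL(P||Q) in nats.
0.0013 nats

KL divergence: D_KL(P||Q) = Σ p(x) log(p(x)/q(x))

Computing term by term:
  x=0: 2/5 × log_e[(2/5)/(3/8)] = 2/5 × 0.0645 = 0.0258
  x=1: 3/5 × log_e[(3/5)/(5/8)] = 3/5 × -0.0408 = -0.0245

D_KL(P||Q) = 0.0013 nats

Note: KL divergence is always non-negative and equals 0 iff P = Q.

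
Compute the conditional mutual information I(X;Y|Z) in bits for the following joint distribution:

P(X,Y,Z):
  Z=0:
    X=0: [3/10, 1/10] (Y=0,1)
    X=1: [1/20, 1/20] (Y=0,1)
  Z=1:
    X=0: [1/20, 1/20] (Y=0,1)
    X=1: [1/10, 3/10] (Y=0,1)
0.0323 bits

Conditional mutual information: I(X;Y|Z) = H(X|Z) + H(Y|Z) - H(X,Y|Z)

H(Z) = 1.0000
H(X,Z) = 1.7219 → H(X|Z) = 0.7219
H(Y,Z) = 1.8813 → H(Y|Z) = 0.8813
H(X,Y,Z) = 2.5710 → H(X,Y|Z) = 1.5710

I(X;Y|Z) = 0.7219 + 0.8813 - 1.5710 = 0.0323 bits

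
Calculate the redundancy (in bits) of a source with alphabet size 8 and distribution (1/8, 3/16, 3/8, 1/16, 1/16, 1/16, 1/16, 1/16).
0.3915 bits

Redundancy measures how far a source is from maximum entropy:
R = H_max - H(X)

Maximum entropy for 8 symbols: H_max = log_2(8) = 3.0000 bits
Actual entropy: H(X) = 2.6085 bits
Redundancy: R = 3.0000 - 2.6085 = 0.3915 bits

This redundancy represents potential for compression: the source could be compressed by 0.3915 bits per symbol.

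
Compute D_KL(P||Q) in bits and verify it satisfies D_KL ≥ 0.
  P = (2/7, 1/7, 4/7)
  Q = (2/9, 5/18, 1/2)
0.0766 bits

KL divergence satisfies the Gibbs inequality: D_KL(P||Q) ≥ 0 for all distributions P, Q.

D_KL(P||Q) = Σ p(x) log(p(x)/q(x))
Term by term:
  x=0: 2/7 × log_2[(2/7)/(2/9)] = 0.1036
  x=1: 1/7 × log_2[(1/7)/(5/18)] = -0.1371
  x=2: 4/7 × log_2[(4/7)/(1/2)] = 0.1101
D_KL(P||Q) = 0.0766 bits

D_KL(P||Q) = 0.0766 ≥ 0 ✓

This non-negativity is a fundamental property: relative entropy cannot be negative because it measures how different Q is from P.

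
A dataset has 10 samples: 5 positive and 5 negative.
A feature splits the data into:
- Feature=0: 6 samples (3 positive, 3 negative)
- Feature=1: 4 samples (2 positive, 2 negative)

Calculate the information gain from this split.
0.0000 bits

Information Gain = H(Y) - H(Y|Feature)

Before split:
P(positive) = 5/10 = 0.5000
H(Y) = 1.0000 bits

After split:
Feature=0: H = 1.0000 bits (weight = 6/10)
Feature=1: H = 1.0000 bits (weight = 4/10)
H(Y|Feature) = (6/10)×1.0000 + (4/10)×1.0000 = 1.0000 bits

Information Gain = 1.0000 - 1.0000 = 0.0000 bits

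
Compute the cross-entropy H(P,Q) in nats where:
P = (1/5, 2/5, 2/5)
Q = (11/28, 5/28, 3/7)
1.2149 nats

Cross-entropy: H(P,Q) = -Σ p(x) log q(x)

Alternatively: H(P,Q) = H(P) + D_KL(P||Q)
H(P) = 1.0549 nats
D_KL(P||Q) = 0.1600 nats

H(P,Q) = 1.0549 + 0.1600 = 1.2149 nats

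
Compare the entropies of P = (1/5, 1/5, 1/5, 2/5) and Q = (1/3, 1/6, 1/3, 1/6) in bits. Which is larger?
P

Computing entropies in bits:
H(P) = 1.9219
H(Q) = 1.9183

Distribution P has higher entropy.

Intuition: The distribution closer to uniform (more spread out) has higher entropy.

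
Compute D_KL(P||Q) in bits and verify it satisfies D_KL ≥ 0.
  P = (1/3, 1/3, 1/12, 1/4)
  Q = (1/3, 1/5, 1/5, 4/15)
0.1171 bits

KL divergence satisfies the Gibbs inequality: D_KL(P||Q) ≥ 0 for all distributions P, Q.

D_KL(P||Q) = Σ p(x) log(p(x)/q(x))
Term by term:
  x=0: 1/3 × log_2[(1/3)/(1/3)] = 0.0000
  x=1: 1/3 × log_2[(1/3)/(1/5)] = 0.2457
  x=2: 1/12 × log_2[(1/12)/(1/5)] = -0.1053
  x=3: 1/4 × log_2[(1/4)/(4/15)] = -0.0233
D_KL(P||Q) = 0.1171 bits

D_KL(P||Q) = 0.1171 ≥ 0 ✓

This non-negativity is a fundamental property: relative entropy cannot be negative because it measures how different Q is from P.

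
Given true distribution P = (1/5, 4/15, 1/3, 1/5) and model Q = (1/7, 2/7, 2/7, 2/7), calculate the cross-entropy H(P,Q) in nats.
1.3914 nats

Cross-entropy: H(P,Q) = -Σ p(x) log q(x)

Alternatively: H(P,Q) = H(P) + D_KL(P||Q)
H(P) = 1.3624 nats
D_KL(P||Q) = 0.0289 nats

H(P,Q) = 1.3624 + 0.0289 = 1.3914 nats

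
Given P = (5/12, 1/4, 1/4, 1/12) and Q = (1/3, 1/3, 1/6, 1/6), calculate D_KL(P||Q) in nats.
0.0647 nats

KL divergence: D_KL(P||Q) = Σ p(x) log(p(x)/q(x))

Computing term by term:
  x=0: 5/12 × log_e[(5/12)/(1/3)] = 5/12 × 0.2231 = 0.0930
  x=1: 1/4 × log_e[(1/4)/(1/3)] = 1/4 × -0.2877 = -0.0719
  x=2: 1/4 × log_e[(1/4)/(1/6)] = 1/4 × 0.4055 = 0.1014
  x=3: 1/12 × log_e[(1/12)/(1/6)] = 1/12 × -0.6931 = -0.0578

D_KL(P||Q) = 0.0647 nats

Note: KL divergence is always non-negative and equals 0 iff P = Q.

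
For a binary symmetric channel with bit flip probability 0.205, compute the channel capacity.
0.2682 bits

For a binary symmetric channel (BSC) with error probability p:
Capacity C = 1 - H(p) bits per symbol

where H(p) = -p log₂(p) - (1-p) log₂(1-p) is the binary entropy function.

H(0.205) = 0.7318 bits
C = 1 - 0.7318 = 0.2682 bits per symbol

This means we can reliably transmit up to 0.2682 bits of information per channel use.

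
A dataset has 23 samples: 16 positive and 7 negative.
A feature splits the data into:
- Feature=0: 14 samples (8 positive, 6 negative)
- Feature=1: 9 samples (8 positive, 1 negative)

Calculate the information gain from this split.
0.0899 bits

Information Gain = H(Y) - H(Y|Feature)

Before split:
P(positive) = 16/23 = 0.6957
H(Y) = 0.8865 bits

After split:
Feature=0: H = 0.9852 bits (weight = 14/23)
Feature=1: H = 0.5033 bits (weight = 9/23)
H(Y|Feature) = (14/23)×0.9852 + (9/23)×0.5033 = 0.7966 bits

Information Gain = 0.8865 - 0.7966 = 0.0899 bits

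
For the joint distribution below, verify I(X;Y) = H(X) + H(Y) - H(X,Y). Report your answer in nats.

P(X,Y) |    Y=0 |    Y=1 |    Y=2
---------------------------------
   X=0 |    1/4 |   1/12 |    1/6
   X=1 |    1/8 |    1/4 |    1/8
I(X;Y) = 0.0678 nats

Mutual information has multiple equivalent forms:
- I(X;Y) = H(X) - H(X|Y)
- I(X;Y) = H(Y) - H(Y|X)
- I(X;Y) = H(X) + H(Y) - H(X,Y)

Computing all quantities:
H(X) = 0.6931, H(Y) = 1.0934, H(X,Y) = 1.7187
H(X|Y) = 0.6253, H(Y|X) = 1.0256

Verification:
H(X) - H(X|Y) = 0.6931 - 0.6253 = 0.0678
H(Y) - H(Y|X) = 1.0934 - 1.0256 = 0.0678
H(X) + H(Y) - H(X,Y) = 0.6931 + 1.0934 - 1.7187 = 0.0678

All forms give I(X;Y) = 0.0678 nats. ✓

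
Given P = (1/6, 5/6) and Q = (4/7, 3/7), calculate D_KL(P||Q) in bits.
0.5032 bits

KL divergence: D_KL(P||Q) = Σ p(x) log(p(x)/q(x))

Computing term by term:
  x=0: 1/6 × log_2[(1/6)/(4/7)] = 1/6 × -1.7776 = -0.2963
  x=1: 5/6 × log_2[(5/6)/(3/7)] = 5/6 × 0.9594 = 0.7995

D_KL(P||Q) = 0.5032 bits

Note: KL divergence is always non-negative and equals 0 iff P = Q.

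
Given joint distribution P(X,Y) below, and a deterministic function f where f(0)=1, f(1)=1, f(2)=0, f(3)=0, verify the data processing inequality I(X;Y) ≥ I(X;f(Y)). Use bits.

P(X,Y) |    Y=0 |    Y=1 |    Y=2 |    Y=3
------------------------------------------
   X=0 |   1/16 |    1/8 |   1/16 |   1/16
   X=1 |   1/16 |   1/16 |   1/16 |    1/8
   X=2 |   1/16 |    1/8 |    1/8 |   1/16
I(X;Y) = 0.0567, I(X;f(Y)) = 0.0182, inequality holds: 0.0567 ≥ 0.0182

Data Processing Inequality: For any Markov chain X → Y → Z, we have I(X;Y) ≥ I(X;Z).

Here Z = f(Y) is a deterministic function of Y, forming X → Y → Z.

Original I(X;Y) = 0.0567 bits

After applying f:
P(X,Z) where Z=f(Y):
- P(X,Z=0) = P(X,Y=2) + P(X,Y=3)
- P(X,Z=1) = P(X,Y=0) + P(X,Y=1)

I(X;Z) = I(X;f(Y)) = 0.0182 bits

Verification: 0.0567 ≥ 0.0182 ✓

Information cannot be created by processing; the function f can only lose information about X.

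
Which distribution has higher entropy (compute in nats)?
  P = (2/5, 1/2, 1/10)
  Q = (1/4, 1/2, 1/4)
Q

Computing entropies in nats:
H(P) = 0.9433
H(Q) = 1.0397

Distribution Q has higher entropy.

Intuition: The distribution closer to uniform (more spread out) has higher entropy.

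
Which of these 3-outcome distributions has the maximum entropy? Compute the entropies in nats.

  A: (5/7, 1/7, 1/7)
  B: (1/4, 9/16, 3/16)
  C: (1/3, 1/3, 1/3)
C

For a discrete distribution over n outcomes, entropy is maximized by the uniform distribution.

Computing entropies:
H(A) = 0.7963 nats
H(B) = 0.9841 nats
H(C) = 1.0986 nats

The uniform distribution (where all probabilities equal 1/3) achieves the maximum entropy of log_e(3) = 1.0986 nats.

Distribution C has the highest entropy.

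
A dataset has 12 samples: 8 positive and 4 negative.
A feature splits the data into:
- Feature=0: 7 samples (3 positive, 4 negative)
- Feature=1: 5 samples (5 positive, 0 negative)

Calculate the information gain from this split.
0.3436 bits

Information Gain = H(Y) - H(Y|Feature)

Before split:
P(positive) = 8/12 = 0.6667
H(Y) = 0.9183 bits

After split:
Feature=0: H = 0.9852 bits (weight = 7/12)
Feature=1: H = 0.0000 bits (weight = 5/12)
H(Y|Feature) = (7/12)×0.9852 + (5/12)×0.0000 = 0.5747 bits

Information Gain = 0.9183 - 0.5747 = 0.3436 bits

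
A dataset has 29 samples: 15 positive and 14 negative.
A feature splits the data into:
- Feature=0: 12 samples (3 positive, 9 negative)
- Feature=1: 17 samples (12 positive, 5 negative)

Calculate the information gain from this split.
0.1511 bits

Information Gain = H(Y) - H(Y|Feature)

Before split:
P(positive) = 15/29 = 0.5172
H(Y) = 0.9991 bits

After split:
Feature=0: H = 0.8113 bits (weight = 12/29)
Feature=1: H = 0.8740 bits (weight = 17/29)
H(Y|Feature) = (12/29)×0.8113 + (17/29)×0.8740 = 0.8480 bits

Information Gain = 0.9991 - 0.8480 = 0.1511 bits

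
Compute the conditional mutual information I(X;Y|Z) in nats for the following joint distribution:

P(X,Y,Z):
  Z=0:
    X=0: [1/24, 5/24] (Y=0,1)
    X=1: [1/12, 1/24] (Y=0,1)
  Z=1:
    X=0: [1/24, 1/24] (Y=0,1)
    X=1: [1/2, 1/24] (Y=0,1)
0.0873 nats

Conditional mutual information: I(X;Y|Z) = H(X|Z) + H(Y|Z) - H(X,Y|Z)

H(Z) = 0.6616
H(X,Z) = 1.1457 → H(X|Z) = 0.4841
H(Y,Z) = 1.1457 → H(Y|Z) = 0.4841
H(X,Y,Z) = 1.5425 → H(X,Y|Z) = 0.8810

I(X;Y|Z) = 0.4841 + 0.4841 - 0.8810 = 0.0873 nats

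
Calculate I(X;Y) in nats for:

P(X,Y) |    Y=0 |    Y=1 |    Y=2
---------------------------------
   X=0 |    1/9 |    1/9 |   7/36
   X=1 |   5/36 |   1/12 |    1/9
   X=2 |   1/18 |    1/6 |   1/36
0.0830 nats

Mutual information: I(X;Y) = H(X) + H(Y) - H(X,Y)

Marginals:
P(X) = (5/12, 1/3, 1/4), H(X) = 1.0776 nats
P(Y) = (11/36, 13/36, 1/3), H(Y) = 1.0963 nats

Joint entropy: H(X,Y) = 2.0908 nats

I(X;Y) = 1.0776 + 1.0963 - 2.0908 = 0.0830 nats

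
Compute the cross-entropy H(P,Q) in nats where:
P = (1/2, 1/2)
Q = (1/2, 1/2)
0.6931 nats

Cross-entropy: H(P,Q) = -Σ p(x) log q(x)

Alternatively: H(P,Q) = H(P) + D_KL(P||Q)
H(P) = 0.6931 nats
D_KL(P||Q) = 0.0000 nats

H(P,Q) = 0.6931 + 0.0000 = 0.6931 nats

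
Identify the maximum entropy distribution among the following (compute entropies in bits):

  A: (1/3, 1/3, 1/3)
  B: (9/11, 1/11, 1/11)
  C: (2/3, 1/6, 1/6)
A

For a discrete distribution over n outcomes, entropy is maximized by the uniform distribution.

Computing entropies:
H(A) = 1.5850 bits
H(B) = 0.8659 bits
H(C) = 1.2516 bits

The uniform distribution (where all probabilities equal 1/3) achieves the maximum entropy of log_2(3) = 1.5850 bits.

Distribution A has the highest entropy.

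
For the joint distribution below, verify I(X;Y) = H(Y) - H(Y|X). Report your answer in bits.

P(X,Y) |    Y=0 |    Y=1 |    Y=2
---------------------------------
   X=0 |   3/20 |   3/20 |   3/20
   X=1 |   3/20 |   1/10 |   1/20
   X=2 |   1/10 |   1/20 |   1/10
I(X;Y) = 0.0395 bits

Mutual information has multiple equivalent forms:
- I(X;Y) = H(X) - H(X|Y)
- I(X;Y) = H(Y) - H(Y|X)
- I(X;Y) = H(X) + H(Y) - H(X,Y)

Computing all quantities:
H(X) = 1.5395, H(Y) = 1.5710, H(X,Y) = 3.0710
H(X|Y) = 1.5000, H(Y|X) = 1.5315

Verification:
H(X) - H(X|Y) = 1.5395 - 1.5000 = 0.0395
H(Y) - H(Y|X) = 1.5710 - 1.5315 = 0.0395
H(X) + H(Y) - H(X,Y) = 1.5395 + 1.5710 - 3.0710 = 0.0395

All forms give I(X;Y) = 0.0395 bits. ✓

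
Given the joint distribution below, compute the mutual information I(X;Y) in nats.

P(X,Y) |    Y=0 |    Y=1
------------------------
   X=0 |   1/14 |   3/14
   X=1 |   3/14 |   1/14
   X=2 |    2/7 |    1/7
0.0888 nats

Mutual information: I(X;Y) = H(X) + H(Y) - H(X,Y)

Marginals:
P(X) = (2/7, 2/7, 3/7), H(X) = 1.0790 nats
P(Y) = (4/7, 3/7), H(Y) = 0.6829 nats

Joint entropy: H(X,Y) = 1.6731 nats

I(X;Y) = 1.0790 + 0.6829 - 1.6731 = 0.0888 nats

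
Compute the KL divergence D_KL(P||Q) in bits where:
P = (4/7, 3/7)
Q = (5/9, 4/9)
0.0007 bits

KL divergence: D_KL(P||Q) = Σ p(x) log(p(x)/q(x))

Computing term by term:
  x=0: 4/7 × log_2[(4/7)/(5/9)] = 4/7 × 0.0406 = 0.0232
  x=1: 3/7 × log_2[(3/7)/(4/9)] = 3/7 × -0.0525 = -0.0225

D_KL(P||Q) = 0.0007 bits

Note: KL divergence is always non-negative and equals 0 iff P = Q.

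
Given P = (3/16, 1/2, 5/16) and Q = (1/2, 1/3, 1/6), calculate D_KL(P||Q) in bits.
0.3106 bits

KL divergence: D_KL(P||Q) = Σ p(x) log(p(x)/q(x))

Computing term by term:
  x=0: 3/16 × log_2[(3/16)/(1/2)] = 3/16 × -1.4150 = -0.2653
  x=1: 1/2 × log_2[(1/2)/(1/3)] = 1/2 × 0.5850 = 0.2925
  x=2: 5/16 × log_2[(5/16)/(1/6)] = 5/16 × 0.9069 = 0.2834

D_KL(P||Q) = 0.3106 bits

Note: KL divergence is always non-negative and equals 0 iff P = Q.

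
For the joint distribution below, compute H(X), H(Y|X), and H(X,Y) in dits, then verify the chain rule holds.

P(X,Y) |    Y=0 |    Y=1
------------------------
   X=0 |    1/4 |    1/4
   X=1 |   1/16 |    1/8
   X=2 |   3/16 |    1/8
H(X,Y) = 0.7384, H(X) = 0.4447, H(Y|X) = 0.2937 (all in dits)

Chain rule: H(X,Y) = H(X) + H(Y|X)

Left side — joint entropy directly:
H(X,Y) = -Σ p(x,y) log p(x,y) = 0.7384 dits

Right side — compute H(Y|X) from the conditional distributions:
P(X) = (1/2, 3/16, 5/16), so H(X) = 0.4447 dits
H(Y|X) = Σ_x P(X=x) · H(Y|X=x):
  P(Y|X=0) = (1/2, 1/2), H(Y|X=0) = 0.3010, weight P(X=0) = 1/2
  P(Y|X=1) = (1/3, 2/3), H(Y|X=1) = 0.2764, weight P(X=1) = 3/16
  P(Y|X=2) = (3/5, 2/5), H(Y|X=2) = 0.2923, weight P(X=2) = 5/16
H(Y|X) = 0.2937 dits

H(X) + H(Y|X) = 0.4447 + 0.2937 = 0.7384 dits

Both sides equal 0.7384 dits. ✓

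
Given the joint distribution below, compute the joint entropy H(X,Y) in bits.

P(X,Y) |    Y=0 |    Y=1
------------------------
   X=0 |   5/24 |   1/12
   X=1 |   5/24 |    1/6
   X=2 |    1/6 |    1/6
2.5342 bits

Joint entropy is H(X,Y) = -Σ_{x,y} p(x,y) log p(x,y).

Summing over all non-zero entries:
H(X,Y) = -[5/24·log_2(5/24) + 1/12·log_2(1/12) + 5/24·log_2(5/24) + 1/6·log_2(1/6) + 1/6·log_2(1/6) + 1/6·log_2(1/6)]
H(X,Y) = 2.5342 bits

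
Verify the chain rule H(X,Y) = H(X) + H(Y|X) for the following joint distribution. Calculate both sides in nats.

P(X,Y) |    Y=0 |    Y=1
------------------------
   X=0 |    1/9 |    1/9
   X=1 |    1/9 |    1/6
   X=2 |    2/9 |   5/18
H(X,Y) = 1.7211, H(X) = 1.0366, H(Y|X) = 0.6845 (all in nats)

Chain rule: H(X,Y) = H(X) + H(Y|X)

Left side — joint entropy directly:
H(X,Y) = -Σ p(x,y) log p(x,y) = 1.7211 nats

Right side — compute H(Y|X) from the conditional distributions:
P(X) = (2/9, 5/18, 1/2), so H(X) = 1.0366 nats
H(Y|X) = Σ_x P(X=x) · H(Y|X=x):
  P(Y|X=0) = (1/2, 1/2), H(Y|X=0) = 0.6931, weight P(X=0) = 2/9
  P(Y|X=1) = (2/5, 3/5), H(Y|X=1) = 0.6730, weight P(X=1) = 5/18
  P(Y|X=2) = (4/9, 5/9), H(Y|X=2) = 0.6870, weight P(X=2) = 1/2
H(Y|X) = 0.6845 nats

H(X) + H(Y|X) = 1.0366 + 0.6845 = 1.7211 nats

Both sides equal 1.7211 nats. ✓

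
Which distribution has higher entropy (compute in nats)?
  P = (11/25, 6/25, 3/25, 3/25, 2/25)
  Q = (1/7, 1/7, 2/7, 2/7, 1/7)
Q

Computing entropies in nats:
H(P) = 1.4147
H(Q) = 1.5498

Distribution Q has higher entropy.

Intuition: The distribution closer to uniform (more spread out) has higher entropy.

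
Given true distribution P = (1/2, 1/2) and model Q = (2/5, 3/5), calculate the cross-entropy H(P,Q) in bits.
1.0294 bits

Cross-entropy: H(P,Q) = -Σ p(x) log q(x)

Alternatively: H(P,Q) = H(P) + D_KL(P||Q)
H(P) = 1.0000 bits
D_KL(P||Q) = 0.0294 bits

H(P,Q) = 1.0000 + 0.0294 = 1.0294 bits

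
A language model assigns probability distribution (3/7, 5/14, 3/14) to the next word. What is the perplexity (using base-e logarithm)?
2.8891

Perplexity is e^H (or exp(H) for natural log).

First, H = -Σ p log p = 1.0609 nats
Perplexity = e^1.0609 = 2.8891

Interpretation: The model's uncertainty is equivalent to choosing uniformly among 2.9 options.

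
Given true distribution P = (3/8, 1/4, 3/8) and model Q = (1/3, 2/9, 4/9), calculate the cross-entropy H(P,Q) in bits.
1.5756 bits

Cross-entropy: H(P,Q) = -Σ p(x) log q(x)

Alternatively: H(P,Q) = H(P) + D_KL(P||Q)
H(P) = 1.5613 bits
D_KL(P||Q) = 0.0143 bits

H(P,Q) = 1.5613 + 0.0143 = 1.5756 bits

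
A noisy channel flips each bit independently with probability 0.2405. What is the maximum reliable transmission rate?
0.2041 bits

For a binary symmetric channel (BSC) with error probability p:
Capacity C = 1 - H(p) bits per symbol

where H(p) = -p log₂(p) - (1-p) log₂(1-p) is the binary entropy function.

H(0.2405) = 0.7959 bits
C = 1 - 0.7959 = 0.2041 bits per symbol

This means we can reliably transmit up to 0.2041 bits of information per channel use.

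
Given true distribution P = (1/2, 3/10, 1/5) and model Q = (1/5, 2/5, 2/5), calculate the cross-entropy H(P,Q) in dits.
0.5485 dits

Cross-entropy: H(P,Q) = -Σ p(x) log q(x)

Alternatively: H(P,Q) = H(P) + D_KL(P||Q)
H(P) = 0.4472 dits
D_KL(P||Q) = 0.1013 dits

H(P,Q) = 0.4472 + 0.1013 = 0.5485 dits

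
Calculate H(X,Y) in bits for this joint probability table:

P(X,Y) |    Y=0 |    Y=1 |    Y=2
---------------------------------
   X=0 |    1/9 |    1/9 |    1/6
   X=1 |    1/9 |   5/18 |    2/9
2.4830 bits

Joint entropy is H(X,Y) = -Σ_{x,y} p(x,y) log p(x,y).

Summing over all non-zero entries:
H(X,Y) = -[1/9·log_2(1/9) + 1/9·log_2(1/9) + 1/6·log_2(1/6) + 1/9·log_2(1/9) + 5/18·log_2(5/18) + 2/9·log_2(2/9)]
H(X,Y) = 2.4830 bits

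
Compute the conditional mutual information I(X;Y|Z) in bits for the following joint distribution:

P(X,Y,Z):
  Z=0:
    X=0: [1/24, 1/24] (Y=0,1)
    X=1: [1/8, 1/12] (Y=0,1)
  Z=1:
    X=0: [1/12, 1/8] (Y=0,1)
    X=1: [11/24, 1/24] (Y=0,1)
0.1501 bits

Conditional mutual information: I(X;Y|Z) = H(X|Z) + H(Y|Z) - H(X,Y|Z)

H(Z) = 0.8709
H(X,Z) = 1.7417 → H(X|Z) = 0.8708
H(Y,Z) = 1.7158 → H(Y|Z) = 0.8449
H(X,Y,Z) = 2.4365 → H(X,Y|Z) = 1.5656

I(X;Y|Z) = 0.8708 + 0.8449 - 1.5656 = 0.1501 bits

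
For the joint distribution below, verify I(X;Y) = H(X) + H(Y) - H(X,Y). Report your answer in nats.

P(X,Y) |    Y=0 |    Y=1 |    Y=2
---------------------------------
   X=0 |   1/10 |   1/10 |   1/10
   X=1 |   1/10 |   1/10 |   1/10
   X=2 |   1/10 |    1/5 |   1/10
I(X;Y) = 0.0138 nats

Mutual information has multiple equivalent forms:
- I(X;Y) = H(X) - H(X|Y)
- I(X;Y) = H(Y) - H(Y|X)
- I(X;Y) = H(X) + H(Y) - H(X,Y)

Computing all quantities:
H(X) = 1.0889, H(Y) = 1.0889, H(X,Y) = 2.1640
H(X|Y) = 1.0751, H(Y|X) = 1.0751

Verification:
H(X) - H(X|Y) = 1.0889 - 1.0751 = 0.0138
H(Y) - H(Y|X) = 1.0889 - 1.0751 = 0.0138
H(X) + H(Y) - H(X,Y) = 1.0889 + 1.0889 - 2.1640 = 0.0138

All forms give I(X;Y) = 0.0138 nats. ✓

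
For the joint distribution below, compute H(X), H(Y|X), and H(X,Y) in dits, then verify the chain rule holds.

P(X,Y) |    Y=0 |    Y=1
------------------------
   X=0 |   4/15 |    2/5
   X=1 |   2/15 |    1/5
H(X,Y) = 0.5687, H(X) = 0.2764, H(Y|X) = 0.2923 (all in dits)

Chain rule: H(X,Y) = H(X) + H(Y|X)

Left side — joint entropy directly:
H(X,Y) = -Σ p(x,y) log p(x,y) = 0.5687 dits

Right side — compute H(Y|X) from the conditional distributions:
P(X) = (2/3, 1/3), so H(X) = 0.2764 dits
H(Y|X) = Σ_x P(X=x) · H(Y|X=x):
  P(Y|X=0) = (2/5, 3/5), H(Y|X=0) = 0.2923, weight P(X=0) = 2/3
  P(Y|X=1) = (2/5, 3/5), H(Y|X=1) = 0.2923, weight P(X=1) = 1/3
H(Y|X) = 0.2923 dits

H(X) + H(Y|X) = 0.2764 + 0.2923 = 0.5687 dits

Both sides equal 0.5687 dits. ✓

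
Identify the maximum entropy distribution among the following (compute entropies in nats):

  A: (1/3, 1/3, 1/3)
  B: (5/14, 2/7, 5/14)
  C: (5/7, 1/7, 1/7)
A

For a discrete distribution over n outcomes, entropy is maximized by the uniform distribution.

Computing entropies:
H(A) = 1.0986 nats
H(B) = 1.0934 nats
H(C) = 0.7963 nats

The uniform distribution (where all probabilities equal 1/3) achieves the maximum entropy of log_e(3) = 1.0986 nats.

Distribution A has the highest entropy.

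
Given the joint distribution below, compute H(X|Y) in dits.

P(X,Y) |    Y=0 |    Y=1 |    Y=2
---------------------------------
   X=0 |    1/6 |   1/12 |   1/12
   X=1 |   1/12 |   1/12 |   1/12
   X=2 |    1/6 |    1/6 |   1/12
0.4607 dits

Using the chain rule: H(X|Y) = H(X,Y) - H(Y)

First, compute H(X,Y) = 0.9287 dits

Marginal P(Y) = (5/12, 1/3, 1/4)
H(Y) = 0.4680 dits

H(X|Y) = H(X,Y) - H(Y) = 0.9287 - 0.4680 = 0.4607 dits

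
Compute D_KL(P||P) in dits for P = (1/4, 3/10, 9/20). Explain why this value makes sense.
0.0000 dits

KL divergence satisfies the Gibbs inequality: D_KL(P||Q) ≥ 0 for all distributions P, Q.

D_KL(P||Q) = Σ p(x) log(p(x)/q(x))
Each term is p(x) × log_10(p(x)/p(x)) = p(x) × log_10(1) = 0, so the sum is 0.
D_KL(P||Q) = 0.0000 dits

When P = Q, the KL divergence is exactly 0, as there is no 'divergence' between identical distributions.

This non-negativity is a fundamental property: relative entropy cannot be negative because it measures how different Q is from P.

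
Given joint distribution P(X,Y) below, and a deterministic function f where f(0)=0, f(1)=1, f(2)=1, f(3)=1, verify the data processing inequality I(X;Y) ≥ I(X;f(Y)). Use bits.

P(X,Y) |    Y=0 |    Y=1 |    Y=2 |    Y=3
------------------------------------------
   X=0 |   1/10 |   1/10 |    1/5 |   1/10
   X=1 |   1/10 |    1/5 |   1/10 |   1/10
I(X;Y) = 0.0490, I(X;f(Y)) = 0.0000, inequality holds: 0.0490 ≥ 0.0000

Data Processing Inequality: For any Markov chain X → Y → Z, we have I(X;Y) ≥ I(X;Z).

Here Z = f(Y) is a deterministic function of Y, forming X → Y → Z.

Original I(X;Y) = 0.0490 bits

After applying f:
P(X,Z) where Z=f(Y):
- P(X,Z=0) = P(X,Y=0)
- P(X,Z=1) = P(X,Y=1) + P(X,Y=2) + P(X,Y=3)

I(X;Z) = I(X;f(Y)) = 0.0000 bits

Verification: 0.0490 ≥ 0.0000 ✓

Information cannot be created by processing; the function f can only lose information about X.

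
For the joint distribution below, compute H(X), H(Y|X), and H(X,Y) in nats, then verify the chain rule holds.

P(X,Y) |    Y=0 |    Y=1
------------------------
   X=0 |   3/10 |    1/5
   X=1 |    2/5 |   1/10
H(X,Y) = 1.2799, H(X) = 0.6931, H(Y|X) = 0.5867 (all in nats)

Chain rule: H(X,Y) = H(X) + H(Y|X)

Left side — joint entropy directly:
H(X,Y) = -Σ p(x,y) log p(x,y) = 1.2799 nats

Right side — compute H(Y|X) from the conditional distributions:
P(X) = (1/2, 1/2), so H(X) = 0.6931 nats
H(Y|X) = Σ_x P(X=x) · H(Y|X=x):
  P(Y|X=0) = (3/5, 2/5), H(Y|X=0) = 0.6730, weight P(X=0) = 1/2
  P(Y|X=1) = (4/5, 1/5), H(Y|X=1) = 0.5004, weight P(X=1) = 1/2
H(Y|X) = 0.5867 nats

H(X) + H(Y|X) = 0.6931 + 0.5867 = 1.2799 nats

Both sides equal 1.2799 nats. ✓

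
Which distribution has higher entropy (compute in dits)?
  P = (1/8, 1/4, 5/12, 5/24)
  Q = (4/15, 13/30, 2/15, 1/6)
P

Computing entropies in dits:
H(P) = 0.5637
H(Q) = 0.5568

Distribution P has higher entropy.

Intuition: The distribution closer to uniform (more spread out) has higher entropy.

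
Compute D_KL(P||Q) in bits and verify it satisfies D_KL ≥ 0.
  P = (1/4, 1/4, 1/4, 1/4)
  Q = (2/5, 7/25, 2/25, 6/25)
0.2153 bits

KL divergence satisfies the Gibbs inequality: D_KL(P||Q) ≥ 0 for all distributions P, Q.

D_KL(P||Q) = Σ p(x) log(p(x)/q(x))
Term by term:
  x=0: 1/4 × log_2[(1/4)/(2/5)] = -0.1695
  x=1: 1/4 × log_2[(1/4)/(7/25)] = -0.0409
  x=2: 1/4 × log_2[(1/4)/(2/25)] = 0.4110
  x=3: 1/4 × log_2[(1/4)/(6/25)] = 0.0147
D_KL(P||Q) = 0.2153 bits

D_KL(P||Q) = 0.2153 ≥ 0 ✓

This non-negativity is a fundamental property: relative entropy cannot be negative because it measures how different Q is from P.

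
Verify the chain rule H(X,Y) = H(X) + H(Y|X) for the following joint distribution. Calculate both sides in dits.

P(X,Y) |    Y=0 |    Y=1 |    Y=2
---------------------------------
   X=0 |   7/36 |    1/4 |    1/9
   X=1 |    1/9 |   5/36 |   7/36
H(X,Y) = 0.7582, H(X) = 0.2983, H(Y|X) = 0.4599 (all in dits)

Chain rule: H(X,Y) = H(X) + H(Y|X)

Left side — joint entropy directly:
H(X,Y) = -Σ p(x,y) log p(x,y) = 0.7582 dits

Right side — compute H(Y|X) from the conditional distributions:
P(X) = (5/9, 4/9), so H(X) = 0.2983 dits
H(Y|X) = Σ_x P(X=x) · H(Y|X=x):
  P(Y|X=0) = (7/20, 9/20, 1/5), H(Y|X=0) = 0.4554, weight P(X=0) = 5/9
  P(Y|X=1) = (1/4, 5/16, 7/16), H(Y|X=1) = 0.4654, weight P(X=1) = 4/9
H(Y|X) = 0.4599 dits

H(X) + H(Y|X) = 0.2983 + 0.4599 = 0.7582 dits

Both sides equal 0.7582 dits. ✓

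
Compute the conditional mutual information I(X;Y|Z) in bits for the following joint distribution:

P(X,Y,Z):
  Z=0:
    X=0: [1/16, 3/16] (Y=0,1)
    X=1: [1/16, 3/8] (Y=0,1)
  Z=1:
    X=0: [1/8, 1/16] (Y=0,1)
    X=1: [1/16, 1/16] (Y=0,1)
0.0148 bits

Conditional mutual information: I(X;Y|Z) = H(X|Z) + H(Y|Z) - H(X,Y|Z)

H(Z) = 0.8960
H(X,Z) = 1.8496 → H(X|Z) = 0.9536
H(Y,Z) = 1.6697 → H(Y|Z) = 0.7737
H(X,Y,Z) = 2.6085 → H(X,Y|Z) = 1.7124

I(X;Y|Z) = 0.9536 + 0.7737 - 1.7124 = 0.0148 bits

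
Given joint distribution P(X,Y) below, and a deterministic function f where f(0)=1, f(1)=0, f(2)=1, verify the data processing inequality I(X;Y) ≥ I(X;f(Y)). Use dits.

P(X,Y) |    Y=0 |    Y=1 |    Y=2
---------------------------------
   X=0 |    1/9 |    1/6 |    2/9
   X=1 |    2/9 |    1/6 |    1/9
I(X;Y) = 0.0164, I(X;f(Y)) = 0.0000, inequality holds: 0.0164 ≥ 0.0000

Data Processing Inequality: For any Markov chain X → Y → Z, we have I(X;Y) ≥ I(X;Z).

Here Z = f(Y) is a deterministic function of Y, forming X → Y → Z.

Original I(X;Y) = 0.0164 dits

After applying f:
P(X,Z) where Z=f(Y):
- P(X,Z=0) = P(X,Y=1)
- P(X,Z=1) = P(X,Y=0) + P(X,Y=2)

I(X;Z) = I(X;f(Y)) = 0.0000 dits

Verification: 0.0164 ≥ 0.0000 ✓

Information cannot be created by processing; the function f can only lose information about X.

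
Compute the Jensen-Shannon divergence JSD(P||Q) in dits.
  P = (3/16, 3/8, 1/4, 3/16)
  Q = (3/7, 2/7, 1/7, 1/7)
0.0157 dits

Jensen-Shannon divergence is:
JSD(P||Q) = 0.5 × D_KL(P||M) + 0.5 × D_KL(Q||M)
where M = 0.5 × (P + Q) is the mixture distribution.

M = 0.5 × (3/16, 3/8, 1/4, 3/16) + 0.5 × (3/7, 2/7, 1/7, 1/7) = (0.308036, 0.330357, 0.196429, 0.165179)

D_KL(P||M) = 0.0167 dits
D_KL(Q||M) = 0.0147 dits

JSD(P||Q) = 0.5 × 0.0167 + 0.5 × 0.0147 = 0.0157 dits

Unlike KL divergence, JSD is symmetric and bounded: 0 ≤ JSD ≤ log(2).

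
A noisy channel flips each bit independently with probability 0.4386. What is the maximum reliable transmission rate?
0.0109 bits

For a binary symmetric channel (BSC) with error probability p:
Capacity C = 1 - H(p) bits per symbol

where H(p) = -p log₂(p) - (1-p) log₂(1-p) is the binary entropy function.

H(0.4386) = 0.9891 bits
C = 1 - 0.9891 = 0.0109 bits per symbol

This means we can reliably transmit up to 0.0109 bits of information per channel use.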